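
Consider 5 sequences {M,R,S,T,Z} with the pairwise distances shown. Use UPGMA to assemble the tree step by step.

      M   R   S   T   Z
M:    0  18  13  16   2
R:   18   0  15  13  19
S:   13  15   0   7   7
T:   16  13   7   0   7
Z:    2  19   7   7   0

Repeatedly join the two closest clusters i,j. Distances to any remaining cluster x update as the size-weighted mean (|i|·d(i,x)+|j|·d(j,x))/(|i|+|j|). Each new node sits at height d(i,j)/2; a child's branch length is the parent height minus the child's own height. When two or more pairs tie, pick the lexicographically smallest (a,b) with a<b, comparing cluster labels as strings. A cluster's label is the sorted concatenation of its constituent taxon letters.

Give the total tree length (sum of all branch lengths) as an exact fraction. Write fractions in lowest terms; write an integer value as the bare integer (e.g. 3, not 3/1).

step 1: merge (M,Z) at d=2; branch lengths M→1, Z→1; new cluster MZ
  updated: d(MZ,R)=37/2, d(MZ,S)=10, d(MZ,T)=23/2
step 2: merge (S,T) at d=7; branch lengths S→7/2, T→7/2; new cluster ST
  updated: d(MZ,ST)=43/4, d(R,ST)=14
step 3: merge (MZ,ST) at d=43/4; branch lengths MZ→35/8, ST→15/8; new cluster MSTZ
  updated: d(MSTZ,R)=65/4
step 4: merge (MSTZ,R) at d=65/4; branch lengths MSTZ→11/4, R→65/8; new cluster MRSTZ
final tree: (((M:1,Z:1):35/8,(S:7/2,T:7/2):15/8):11/4,R:65/8)
total length: 209/8

209/8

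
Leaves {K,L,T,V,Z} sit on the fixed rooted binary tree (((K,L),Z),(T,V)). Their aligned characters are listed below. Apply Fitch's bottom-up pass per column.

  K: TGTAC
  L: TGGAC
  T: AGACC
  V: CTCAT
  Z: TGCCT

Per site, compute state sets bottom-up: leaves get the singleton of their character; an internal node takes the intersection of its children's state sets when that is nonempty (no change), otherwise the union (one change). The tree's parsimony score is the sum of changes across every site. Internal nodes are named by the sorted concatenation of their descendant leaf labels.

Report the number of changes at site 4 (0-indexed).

2

site 0, node KL: K={T} ∩ L={T} → {T} (+0)
site 0, node KLZ: KL={T} ∩ Z={T} → {T} (+0)
site 0, node TV: T={A} ∪ V={C} → {A,C} (+1)
site 0, node KLTVZ: KLZ={T} ∪ TV={A,C} → {A,C,T} (+1)
site 1, node KL: K={G} ∩ L={G} → {G} (+0)
site 1, node KLZ: KL={G} ∩ Z={G} → {G} (+0)
site 1, node TV: T={G} ∪ V={T} → {G,T} (+1)
site 1, node KLTVZ: KLZ={G} ∩ TV={G,T} → {G} (+0)
site 2, node KL: K={T} ∪ L={G} → {G,T} (+1)
site 2, node KLZ: KL={G,T} ∪ Z={C} → {C,G,T} (+1)
site 2, node TV: T={A} ∪ V={C} → {A,C} (+1)
site 2, node KLTVZ: KLZ={C,G,T} ∩ TV={A,C} → {C} (+0)
site 3, node KL: K={A} ∩ L={A} → {A} (+0)
site 3, node KLZ: KL={A} ∪ Z={C} → {A,C} (+1)
site 3, node TV: T={C} ∪ V={A} → {A,C} (+1)
site 3, node KLTVZ: KLZ={A,C} ∩ TV={A,C} → {A,C} (+0)
site 4, node KL: K={C} ∩ L={C} → {C} (+0)
site 4, node KLZ: KL={C} ∪ Z={T} → {C,T} (+1)
site 4, node TV: T={C} ∪ V={T} → {C,T} (+1)
site 4, node KLTVZ: KLZ={C,T} ∩ TV={C,T} → {C,T} (+0)
per-site changes: [2, 1, 3, 2, 2]; total = 10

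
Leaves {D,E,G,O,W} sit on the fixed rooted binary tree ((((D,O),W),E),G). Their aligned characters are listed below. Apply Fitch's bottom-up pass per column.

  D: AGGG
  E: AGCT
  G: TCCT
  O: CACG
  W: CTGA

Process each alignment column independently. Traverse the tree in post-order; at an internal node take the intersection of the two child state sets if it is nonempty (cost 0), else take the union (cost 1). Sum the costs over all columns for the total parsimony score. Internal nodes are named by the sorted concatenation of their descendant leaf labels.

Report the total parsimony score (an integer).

DO@0: {A} ∪ {C} = {A,C} (union, +1)
DOW@0: {A,C} ∩ {C} = {C} (intersection, +0)
DEOW@0: {C} ∪ {A} = {A,C} (union, +1)
DEGOW@0: {A,C} ∪ {T} = {A,C,T} (union, +1)
DO@1: {G} ∪ {A} = {A,G} (union, +1)
DOW@1: {A,G} ∪ {T} = {A,G,T} (union, +1)
DEOW@1: {A,G,T} ∩ {G} = {G} (intersection, +0)
DEGOW@1: {G} ∪ {C} = {C,G} (union, +1)
DO@2: {G} ∪ {C} = {C,G} (union, +1)
DOW@2: {C,G} ∩ {G} = {G} (intersection, +0)
DEOW@2: {G} ∪ {C} = {C,G} (union, +1)
DEGOW@2: {C,G} ∩ {C} = {C} (intersection, +0)
DO@3: {G} ∩ {G} = {G} (intersection, +0)
DOW@3: {G} ∪ {A} = {A,G} (union, +1)
DEOW@3: {A,G} ∪ {T} = {A,G,T} (union, +1)
DEGOW@3: {A,G,T} ∩ {T} = {T} (intersection, +0)
per-site changes: [3, 3, 2, 2]; total = 10

10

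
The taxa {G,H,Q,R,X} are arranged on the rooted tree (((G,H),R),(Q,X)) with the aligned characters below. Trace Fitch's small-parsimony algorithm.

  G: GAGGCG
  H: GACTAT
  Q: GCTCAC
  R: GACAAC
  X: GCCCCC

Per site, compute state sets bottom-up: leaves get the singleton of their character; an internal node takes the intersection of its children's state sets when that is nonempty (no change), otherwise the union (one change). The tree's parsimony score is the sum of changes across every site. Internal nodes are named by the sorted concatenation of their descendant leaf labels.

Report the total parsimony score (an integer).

[col 0] GH: children G:{G}, H:{G} ∩→ {G}; cost 0
[col 0] GHR: children GH:{G}, R:{G} ∩→ {G}; cost 0
[col 0] QX: children Q:{G}, X:{G} ∩→ {G}; cost 0
[col 0] GHQRX: children GHR:{G}, QX:{G} ∩→ {G}; cost 0
[col 1] GH: children G:{A}, H:{A} ∩→ {A}; cost 0
[col 1] GHR: children GH:{A}, R:{A} ∩→ {A}; cost 0
[col 1] QX: children Q:{C}, X:{C} ∩→ {C}; cost 0
[col 1] GHQRX: children GHR:{A}, QX:{C} ∪→ {A,C}; cost 1
[col 2] GH: children G:{G}, H:{C} ∪→ {C,G}; cost 1
[col 2] GHR: children GH:{C,G}, R:{C} ∩→ {C}; cost 0
[col 2] QX: children Q:{T}, X:{C} ∪→ {C,T}; cost 1
[col 2] GHQRX: children GHR:{C}, QX:{C,T} ∩→ {C}; cost 0
[col 3] GH: children G:{G}, H:{T} ∪→ {G,T}; cost 1
[col 3] GHR: children GH:{G,T}, R:{A} ∪→ {A,G,T}; cost 1
[col 3] QX: children Q:{C}, X:{C} ∩→ {C}; cost 0
[col 3] GHQRX: children GHR:{A,G,T}, QX:{C} ∪→ {A,C,G,T}; cost 1
[col 4] GH: children G:{C}, H:{A} ∪→ {A,C}; cost 1
[col 4] GHR: children GH:{A,C}, R:{A} ∩→ {A}; cost 0
[col 4] QX: children Q:{A}, X:{C} ∪→ {A,C}; cost 1
[col 4] GHQRX: children GHR:{A}, QX:{A,C} ∩→ {A}; cost 0
[col 5] GH: children G:{G}, H:{T} ∪→ {G,T}; cost 1
[col 5] GHR: children GH:{G,T}, R:{C} ∪→ {C,G,T}; cost 1
[col 5] QX: children Q:{C}, X:{C} ∩→ {C}; cost 0
[col 5] GHQRX: children GHR:{C,G,T}, QX:{C} ∩→ {C}; cost 0
per-site changes: [0, 1, 2, 3, 2, 2]; total = 10

10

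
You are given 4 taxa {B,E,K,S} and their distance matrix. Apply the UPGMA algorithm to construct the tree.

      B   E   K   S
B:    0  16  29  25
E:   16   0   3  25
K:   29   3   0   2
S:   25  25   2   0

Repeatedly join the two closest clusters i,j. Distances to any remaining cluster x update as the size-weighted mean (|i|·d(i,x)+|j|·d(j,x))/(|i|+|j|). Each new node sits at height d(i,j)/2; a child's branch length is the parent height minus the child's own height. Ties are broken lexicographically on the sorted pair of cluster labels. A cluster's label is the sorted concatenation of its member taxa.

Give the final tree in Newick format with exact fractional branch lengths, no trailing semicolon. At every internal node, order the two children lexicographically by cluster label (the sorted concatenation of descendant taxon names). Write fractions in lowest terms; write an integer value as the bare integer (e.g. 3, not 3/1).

(B:35/3,(E:7,(K:1,S:1):6):14/3)

step 1: merge (K,S) at d=2; branch lengths K→1, S→1; new cluster KS
  updated: d(B,KS)=27, d(E,KS)=14
step 2: merge (E,KS) at d=14; branch lengths E→7, KS→6; new cluster EKS
  updated: d(B,EKS)=70/3
step 3: merge (B,EKS) at d=70/3; branch lengths B→35/3, EKS→14/3; new cluster BEKS
final tree: (B:35/3,(E:7,(K:1,S:1):6):14/3)
total length: 94/3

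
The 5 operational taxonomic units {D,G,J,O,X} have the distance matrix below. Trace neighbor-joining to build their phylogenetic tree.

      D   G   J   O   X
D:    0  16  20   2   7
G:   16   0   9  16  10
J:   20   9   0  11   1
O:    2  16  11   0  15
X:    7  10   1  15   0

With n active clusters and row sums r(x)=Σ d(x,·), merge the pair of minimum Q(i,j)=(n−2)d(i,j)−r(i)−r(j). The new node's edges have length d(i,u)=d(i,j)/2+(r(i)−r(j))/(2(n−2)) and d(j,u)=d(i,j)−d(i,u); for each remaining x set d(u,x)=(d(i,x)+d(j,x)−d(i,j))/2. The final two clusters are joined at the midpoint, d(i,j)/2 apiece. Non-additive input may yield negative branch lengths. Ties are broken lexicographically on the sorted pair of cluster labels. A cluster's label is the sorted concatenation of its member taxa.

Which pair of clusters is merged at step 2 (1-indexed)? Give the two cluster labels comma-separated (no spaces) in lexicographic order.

iteration 1: select D,O (d=2, Q=-83); attach at lengths (7/6, 5/6); label the merged cluster DO
  updated: d(DO,G)=15, d(DO,J)=29/2, d(DO,X)=10
iteration 2: select DO,G (d=15, Q=-87/2); attach at lengths (71/8, 49/8); label the merged cluster DGO
  updated: d(DGO,J)=17/4, d(DGO,X)=5/2
iteration 3: select DGO,J (d=17/4, Q=-31/4); attach at lengths (23/8, 11/8); label the merged cluster DGJO
  updated: d(DGJO,X)=-3/8
iteration 4: select DGJO,X (d=-3/8); attach at lengths (-3/16, -3/16); label the merged cluster DGJOX
final tree: ((((D:7/6,O:5/6):71/8,G:49/8):23/8,J:11/8):-3/16,X:-3/16)
total length: 167/8

DO,G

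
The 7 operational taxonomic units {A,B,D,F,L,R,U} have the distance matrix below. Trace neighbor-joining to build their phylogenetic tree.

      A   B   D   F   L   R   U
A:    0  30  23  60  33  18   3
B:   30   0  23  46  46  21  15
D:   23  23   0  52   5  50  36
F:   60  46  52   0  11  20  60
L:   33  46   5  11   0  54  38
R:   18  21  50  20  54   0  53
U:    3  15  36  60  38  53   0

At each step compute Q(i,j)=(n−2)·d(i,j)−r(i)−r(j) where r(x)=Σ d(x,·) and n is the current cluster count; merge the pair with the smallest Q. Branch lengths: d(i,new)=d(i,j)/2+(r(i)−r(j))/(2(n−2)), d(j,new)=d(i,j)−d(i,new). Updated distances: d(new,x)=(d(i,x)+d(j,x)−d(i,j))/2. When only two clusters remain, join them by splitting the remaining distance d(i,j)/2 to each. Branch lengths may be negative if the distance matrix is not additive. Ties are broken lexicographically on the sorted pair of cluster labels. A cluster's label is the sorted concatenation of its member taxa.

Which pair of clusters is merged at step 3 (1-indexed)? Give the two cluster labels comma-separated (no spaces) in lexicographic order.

D,FL

step 1: merge (F,L) at d=11, Q=-381; branch lengths F→117/10, L→-7/10; new cluster FL
  updated: d(A,FL)=41, d(B,FL)=81/2, d(D,FL)=23, d(FL,R)=63/2, d(FL,U)=87/2
step 2: merge (A,U) at d=3, Q=-507/2; branch lengths A→-47/16, U→95/16; new cluster AU
  updated: d(AU,B)=21, d(AU,D)=28, d(AU,FL)=163/4, d(AU,R)=34
step 3: merge (D,FL) at d=23, Q=-763/4; branch lengths D→229/24, FL→323/24; new cluster DFL
  updated: d(AU,DFL)=183/8, d(B,DFL)=81/4, d(DFL,R)=117/4
step 4: merge (AU,DFL) at d=183/8, Q=-209/2; branch lengths AU→205/16, DFL→161/16; new cluster ADFLU
  updated: d(ADFLU,B)=147/16, d(ADFLU,R)=323/16
step 5: merge (ADFLU,B) at d=147/16, Q=-403/8; branch lengths ADFLU→67/16, B→5; new cluster ABDFLU
  updated: d(ABDFLU,R)=16
step 6: merge (ABDFLU,R) at d=16; branch lengths ABDFLU→8, R→8; new cluster ABDFLRU
final tree: ((((A:-47/16,U:95/16):205/16,(D:229/24,(F:117/10,L:-7/10):323/24):161/16):67/16,B:5):8,R:8)
total length: 1361/16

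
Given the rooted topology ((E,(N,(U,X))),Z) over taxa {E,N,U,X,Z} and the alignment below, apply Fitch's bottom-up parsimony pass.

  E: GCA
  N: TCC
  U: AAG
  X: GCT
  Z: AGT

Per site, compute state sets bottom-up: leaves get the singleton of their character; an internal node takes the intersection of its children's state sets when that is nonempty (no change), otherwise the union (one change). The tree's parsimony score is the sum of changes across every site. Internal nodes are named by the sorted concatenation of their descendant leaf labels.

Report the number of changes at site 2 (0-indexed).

3

site 0, node UX: U={A} ∪ X={G} → {A,G} (+1)
site 0, node NUX: N={T} ∪ UX={A,G} → {A,G,T} (+1)
site 0, node ENUX: E={G} ∩ NUX={A,G,T} → {G} (+0)
site 0, node ENUXZ: ENUX={G} ∪ Z={A} → {A,G} (+1)
site 1, node UX: U={A} ∪ X={C} → {A,C} (+1)
site 1, node NUX: N={C} ∩ UX={A,C} → {C} (+0)
site 1, node ENUX: E={C} ∩ NUX={C} → {C} (+0)
site 1, node ENUXZ: ENUX={C} ∪ Z={G} → {C,G} (+1)
site 2, node UX: U={G} ∪ X={T} → {G,T} (+1)
site 2, node NUX: N={C} ∪ UX={G,T} → {C,G,T} (+1)
site 2, node ENUX: E={A} ∪ NUX={C,G,T} → {A,C,G,T} (+1)
site 2, node ENUXZ: ENUX={A,C,G,T} ∩ Z={T} → {T} (+0)
per-site changes: [3, 2, 3]; total = 8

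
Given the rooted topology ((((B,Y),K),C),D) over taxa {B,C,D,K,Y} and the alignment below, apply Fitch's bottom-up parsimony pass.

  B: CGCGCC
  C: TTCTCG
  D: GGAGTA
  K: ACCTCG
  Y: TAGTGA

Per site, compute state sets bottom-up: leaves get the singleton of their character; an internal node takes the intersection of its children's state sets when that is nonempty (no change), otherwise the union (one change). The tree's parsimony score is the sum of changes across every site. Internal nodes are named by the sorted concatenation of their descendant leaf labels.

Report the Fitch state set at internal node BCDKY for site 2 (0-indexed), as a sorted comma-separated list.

BY@0: {C} ∪ {T} = {C,T} (union, +1)
BKY@0: {C,T} ∪ {A} = {A,C,T} (union, +1)
BCKY@0: {A,C,T} ∩ {T} = {T} (intersection, +0)
BCDKY@0: {T} ∪ {G} = {G,T} (union, +1)
BY@1: {G} ∪ {A} = {A,G} (union, +1)
BKY@1: {A,G} ∪ {C} = {A,C,G} (union, +1)
BCKY@1: {A,C,G} ∪ {T} = {A,C,G,T} (union, +1)
BCDKY@1: {A,C,G,T} ∩ {G} = {G} (intersection, +0)
BY@2: {C} ∪ {G} = {C,G} (union, +1)
BKY@2: {C,G} ∩ {C} = {C} (intersection, +0)
BCKY@2: {C} ∩ {C} = {C} (intersection, +0)
BCDKY@2: {C} ∪ {A} = {A,C} (union, +1)
BY@3: {G} ∪ {T} = {G,T} (union, +1)
BKY@3: {G,T} ∩ {T} = {T} (intersection, +0)
BCKY@3: {T} ∩ {T} = {T} (intersection, +0)
BCDKY@3: {T} ∪ {G} = {G,T} (union, +1)
BY@4: {C} ∪ {G} = {C,G} (union, +1)
BKY@4: {C,G} ∩ {C} = {C} (intersection, +0)
BCKY@4: {C} ∩ {C} = {C} (intersection, +0)
BCDKY@4: {C} ∪ {T} = {C,T} (union, +1)
BY@5: {C} ∪ {A} = {A,C} (union, +1)
BKY@5: {A,C} ∪ {G} = {A,C,G} (union, +1)
BCKY@5: {A,C,G} ∩ {G} = {G} (intersection, +0)
BCDKY@5: {G} ∪ {A} = {A,G} (union, +1)
per-site changes: [3, 3, 2, 2, 2, 3]; total = 15

A,C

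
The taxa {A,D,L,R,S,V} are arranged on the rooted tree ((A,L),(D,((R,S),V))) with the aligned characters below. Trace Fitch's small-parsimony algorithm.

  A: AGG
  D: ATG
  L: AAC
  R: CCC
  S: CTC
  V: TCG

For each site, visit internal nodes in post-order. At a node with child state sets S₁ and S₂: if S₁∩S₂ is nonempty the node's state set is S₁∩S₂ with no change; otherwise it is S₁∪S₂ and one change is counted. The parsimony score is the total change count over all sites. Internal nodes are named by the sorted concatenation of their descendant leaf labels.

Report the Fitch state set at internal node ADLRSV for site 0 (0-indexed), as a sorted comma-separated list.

A

[col 0] AL: children A:{A}, L:{A} ∩→ {A}; cost 0
[col 0] RS: children R:{C}, S:{C} ∩→ {C}; cost 0
[col 0] RSV: children RS:{C}, V:{T} ∪→ {C,T}; cost 1
[col 0] DRSV: children D:{A}, RSV:{C,T} ∪→ {A,C,T}; cost 1
[col 0] ADLRSV: children AL:{A}, DRSV:{A,C,T} ∩→ {A}; cost 0
[col 1] AL: children A:{G}, L:{A} ∪→ {A,G}; cost 1
[col 1] RS: children R:{C}, S:{T} ∪→ {C,T}; cost 1
[col 1] RSV: children RS:{C,T}, V:{C} ∩→ {C}; cost 0
[col 1] DRSV: children D:{T}, RSV:{C} ∪→ {C,T}; cost 1
[col 1] ADLRSV: children AL:{A,G}, DRSV:{C,T} ∪→ {A,C,G,T}; cost 1
[col 2] AL: children A:{G}, L:{C} ∪→ {C,G}; cost 1
[col 2] RS: children R:{C}, S:{C} ∩→ {C}; cost 0
[col 2] RSV: children RS:{C}, V:{G} ∪→ {C,G}; cost 1
[col 2] DRSV: children D:{G}, RSV:{C,G} ∩→ {G}; cost 0
[col 2] ADLRSV: children AL:{C,G}, DRSV:{G} ∩→ {G}; cost 0
per-site changes: [2, 4, 2]; total = 8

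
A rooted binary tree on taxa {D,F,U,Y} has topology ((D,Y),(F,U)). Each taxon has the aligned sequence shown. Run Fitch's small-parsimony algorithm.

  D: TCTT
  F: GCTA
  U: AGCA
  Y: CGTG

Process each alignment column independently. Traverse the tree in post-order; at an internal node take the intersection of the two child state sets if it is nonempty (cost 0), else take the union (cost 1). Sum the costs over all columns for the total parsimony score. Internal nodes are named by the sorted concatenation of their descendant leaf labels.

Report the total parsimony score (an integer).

DY@0: {T} ∪ {C} = {C,T} (union, +1)
FU@0: {G} ∪ {A} = {A,G} (union, +1)
DFUY@0: {C,T} ∪ {A,G} = {A,C,G,T} (union, +1)
DY@1: {C} ∪ {G} = {C,G} (union, +1)
FU@1: {C} ∪ {G} = {C,G} (union, +1)
DFUY@1: {C,G} ∩ {C,G} = {C,G} (intersection, +0)
DY@2: {T} ∩ {T} = {T} (intersection, +0)
FU@2: {T} ∪ {C} = {C,T} (union, +1)
DFUY@2: {T} ∩ {C,T} = {T} (intersection, +0)
DY@3: {T} ∪ {G} = {G,T} (union, +1)
FU@3: {A} ∩ {A} = {A} (intersection, +0)
DFUY@3: {G,T} ∪ {A} = {A,G,T} (union, +1)
per-site changes: [3, 2, 1, 2]; total = 8

8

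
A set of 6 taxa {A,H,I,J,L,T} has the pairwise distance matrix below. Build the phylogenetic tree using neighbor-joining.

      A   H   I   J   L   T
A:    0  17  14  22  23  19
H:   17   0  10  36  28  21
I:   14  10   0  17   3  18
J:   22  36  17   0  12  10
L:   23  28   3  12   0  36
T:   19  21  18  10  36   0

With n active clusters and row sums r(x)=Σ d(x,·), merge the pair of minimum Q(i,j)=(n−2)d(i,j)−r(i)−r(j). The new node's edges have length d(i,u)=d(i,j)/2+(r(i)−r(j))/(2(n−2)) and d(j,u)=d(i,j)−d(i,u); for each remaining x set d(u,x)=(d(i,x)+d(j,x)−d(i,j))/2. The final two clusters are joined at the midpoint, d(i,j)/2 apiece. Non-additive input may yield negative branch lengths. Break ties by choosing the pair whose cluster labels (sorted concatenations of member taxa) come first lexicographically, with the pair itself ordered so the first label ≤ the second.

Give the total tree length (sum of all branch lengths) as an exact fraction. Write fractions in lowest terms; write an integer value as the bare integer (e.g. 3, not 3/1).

47

step 1: merge (J,T) at d=10, Q=-161; branch lengths J→33/8, T→47/8; new cluster JT
  updated: d(A,JT)=31/2, d(H,JT)=47/2, d(I,JT)=25/2, d(JT,L)=19
step 2: merge (I,L) at d=3, Q=-207/2; branch lengths I→-49/12, L→85/12; new cluster IL
  updated: d(A,IL)=17, d(H,IL)=35/2, d(IL,JT)=57/4
step 3: merge (A,H) at d=17, Q=-147/2; branch lengths A→51/8, H→85/8; new cluster AH
  updated: d(AH,IL)=35/4, d(AH,JT)=11
step 4: merge (AH,IL) at d=35/4, Q=-34; branch lengths AH→11/4, IL→6; new cluster AHIL
  updated: d(AHIL,JT)=33/4
step 5: merge (AHIL,JT) at d=33/4; branch lengths AHIL→33/8, JT→33/8; new cluster AHIJLT
final tree: (((A:51/8,H:85/8):11/4,(I:-49/12,L:85/12):6):33/8,(J:33/8,T:47/8):33/8)
total length: 47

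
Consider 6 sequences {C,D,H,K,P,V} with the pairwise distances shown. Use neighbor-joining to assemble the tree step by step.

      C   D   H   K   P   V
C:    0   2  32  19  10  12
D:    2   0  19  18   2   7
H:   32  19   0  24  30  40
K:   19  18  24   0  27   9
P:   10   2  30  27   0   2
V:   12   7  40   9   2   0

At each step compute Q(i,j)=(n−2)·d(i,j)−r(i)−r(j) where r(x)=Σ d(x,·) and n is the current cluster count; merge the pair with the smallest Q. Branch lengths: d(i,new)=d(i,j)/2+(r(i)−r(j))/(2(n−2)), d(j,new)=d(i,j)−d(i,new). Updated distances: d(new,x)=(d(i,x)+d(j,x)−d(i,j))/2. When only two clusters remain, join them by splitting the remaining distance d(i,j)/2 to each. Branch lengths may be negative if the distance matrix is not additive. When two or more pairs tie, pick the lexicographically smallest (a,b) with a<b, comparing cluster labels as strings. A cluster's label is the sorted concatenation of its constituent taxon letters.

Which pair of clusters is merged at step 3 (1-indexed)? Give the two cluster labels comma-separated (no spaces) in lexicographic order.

C,D

step 1: merge (H,K) at d=24, Q=-146; branch lengths H→18, K→6; new cluster HK
  updated: d(C,HK)=27/2, d(D,HK)=13/2, d(HK,P)=33/2, d(HK,V)=25/2
step 2: merge (P,V) at d=2, Q=-58; branch lengths P→1/2, V→3/2; new cluster PV
  updated: d(C,PV)=10, d(D,PV)=7/2, d(HK,PV)=27/2
step 3: merge (C,D) at d=2, Q=-67/2; branch lengths C→35/8, D→-19/8; new cluster CD
  updated: d(CD,HK)=9, d(CD,PV)=23/4
step 4: merge (CD,HK) at d=9, Q=-113/4; branch lengths CD→5/8, HK→67/8; new cluster CDHK
  updated: d(CDHK,PV)=41/8
step 5: merge (CDHK,PV) at d=41/8; branch lengths CDHK→41/16, PV→41/16; new cluster CDHKPV
final tree: (((C:35/8,D:-19/8):5/8,(H:18,K:6):67/8):41/16,(P:1/2,V:3/2):41/16)
total length: 337/8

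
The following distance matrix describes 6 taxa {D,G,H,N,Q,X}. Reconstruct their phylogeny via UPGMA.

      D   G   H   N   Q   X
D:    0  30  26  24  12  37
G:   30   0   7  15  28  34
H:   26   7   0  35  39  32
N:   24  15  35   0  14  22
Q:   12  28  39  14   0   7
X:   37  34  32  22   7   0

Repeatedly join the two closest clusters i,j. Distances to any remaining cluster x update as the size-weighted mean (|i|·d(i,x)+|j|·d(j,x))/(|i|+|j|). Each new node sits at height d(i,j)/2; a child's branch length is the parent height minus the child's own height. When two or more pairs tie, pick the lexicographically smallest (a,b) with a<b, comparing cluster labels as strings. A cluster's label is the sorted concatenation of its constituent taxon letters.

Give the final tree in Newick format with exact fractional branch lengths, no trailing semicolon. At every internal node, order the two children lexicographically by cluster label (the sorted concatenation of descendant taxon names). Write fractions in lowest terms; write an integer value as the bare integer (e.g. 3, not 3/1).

iteration 1: select G,H (d=7); attach at lengths (7/2, 7/2); label the merged cluster GH
  updated: d(D,GH)=28, d(GH,N)=25, d(GH,Q)=67/2, d(GH,X)=33
iteration 2: select Q,X (d=7); attach at lengths (7/2, 7/2); label the merged cluster QX
  updated: d(D,QX)=49/2, d(GH,QX)=133/4, d(N,QX)=18
iteration 3: select N,QX (d=18); attach at lengths (9, 11/2); label the merged cluster NQX
  updated: d(D,NQX)=73/3, d(GH,NQX)=61/2
iteration 4: select D,NQX (d=73/3); attach at lengths (73/6, 19/6); label the merged cluster DNQX
  updated: d(DNQX,GH)=239/8
iteration 5: select DNQX,GH (d=239/8); attach at lengths (133/48, 183/16); label the merged cluster DGHNQX
final tree: ((D:73/6,(N:9,(Q:7/2,X:7/2):11/2):19/6):133/48,(G:7/2,H:7/2):183/16)
total length: 1393/24

((D:73/6,(N:9,(Q:7/2,X:7/2):11/2):19/6):133/48,(G:7/2,H:7/2):183/16)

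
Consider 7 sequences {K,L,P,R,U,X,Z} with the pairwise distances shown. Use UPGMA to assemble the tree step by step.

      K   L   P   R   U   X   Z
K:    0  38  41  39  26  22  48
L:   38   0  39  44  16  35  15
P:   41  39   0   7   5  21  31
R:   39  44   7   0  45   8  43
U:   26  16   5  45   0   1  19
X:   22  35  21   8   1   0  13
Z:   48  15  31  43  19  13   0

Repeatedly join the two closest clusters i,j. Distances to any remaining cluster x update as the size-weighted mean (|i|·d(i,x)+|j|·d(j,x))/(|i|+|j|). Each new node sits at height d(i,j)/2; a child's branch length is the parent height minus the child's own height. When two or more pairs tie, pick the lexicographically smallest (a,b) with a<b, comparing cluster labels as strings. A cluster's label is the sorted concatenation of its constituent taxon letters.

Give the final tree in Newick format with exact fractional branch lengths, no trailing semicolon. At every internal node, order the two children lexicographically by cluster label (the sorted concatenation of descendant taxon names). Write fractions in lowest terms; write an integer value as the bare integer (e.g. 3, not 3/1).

step 1: merge (U,X) at d=1; branch lengths U→1/2, X→1/2; new cluster UX
  updated: d(K,UX)=24, d(L,UX)=51/2, d(P,UX)=13, d(R,UX)=53/2, d(UX,Z)=16
step 2: merge (P,R) at d=7; branch lengths P→7/2, R→7/2; new cluster PR
  updated: d(K,PR)=40, d(L,PR)=83/2, d(PR,UX)=79/4, d(PR,Z)=37
step 3: merge (L,Z) at d=15; branch lengths L→15/2, Z→15/2; new cluster LZ
  updated: d(K,LZ)=43, d(LZ,PR)=157/4, d(LZ,UX)=83/4
step 4: merge (PR,UX) at d=79/4; branch lengths PR→51/8, UX→75/8; new cluster PRUX
  updated: d(K,PRUX)=32, d(LZ,PRUX)=30
step 5: merge (LZ,PRUX) at d=30; branch lengths LZ→15/2, PRUX→41/8; new cluster LPRUXZ
  updated: d(K,LPRUXZ)=107/3
step 6: merge (K,LPRUXZ) at d=107/3; branch lengths K→107/6, LPRUXZ→17/6; new cluster KLPRUXZ
final tree: (K:107/6,((L:15/2,Z:15/2):15/2,((P:7/2,R:7/2):51/8,(U:1/2,X:1/2):75/8):41/8):17/6)
total length: 1729/24

(K:107/6,((L:15/2,Z:15/2):15/2,((P:7/2,R:7/2):51/8,(U:1/2,X:1/2):75/8):41/8):17/6)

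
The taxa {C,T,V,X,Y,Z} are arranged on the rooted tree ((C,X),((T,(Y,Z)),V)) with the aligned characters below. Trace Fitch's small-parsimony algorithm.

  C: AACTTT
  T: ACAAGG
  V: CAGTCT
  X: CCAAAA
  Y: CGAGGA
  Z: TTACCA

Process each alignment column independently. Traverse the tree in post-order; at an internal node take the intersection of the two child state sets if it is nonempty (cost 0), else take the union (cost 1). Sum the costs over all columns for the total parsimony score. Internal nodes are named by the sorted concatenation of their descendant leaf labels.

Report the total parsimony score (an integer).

20

site 0, node CX: C={A} ∪ X={C} → {A,C} (+1)
site 0, node YZ: Y={C} ∪ Z={T} → {C,T} (+1)
site 0, node TYZ: T={A} ∪ YZ={C,T} → {A,C,T} (+1)
site 0, node TVYZ: TYZ={A,C,T} ∩ V={C} → {C} (+0)
site 0, node CTVXYZ: CX={A,C} ∩ TVYZ={C} → {C} (+0)
site 1, node CX: C={A} ∪ X={C} → {A,C} (+1)
site 1, node YZ: Y={G} ∪ Z={T} → {G,T} (+1)
site 1, node TYZ: T={C} ∪ YZ={G,T} → {C,G,T} (+1)
site 1, node TVYZ: TYZ={C,G,T} ∪ V={A} → {A,C,G,T} (+1)
site 1, node CTVXYZ: CX={A,C} ∩ TVYZ={A,C,G,T} → {A,C} (+0)
site 2, node CX: C={C} ∪ X={A} → {A,C} (+1)
site 2, node YZ: Y={A} ∩ Z={A} → {A} (+0)
site 2, node TYZ: T={A} ∩ YZ={A} → {A} (+0)
site 2, node TVYZ: TYZ={A} ∪ V={G} → {A,G} (+1)
site 2, node CTVXYZ: CX={A,C} ∩ TVYZ={A,G} → {A} (+0)
site 3, node CX: C={T} ∪ X={A} → {A,T} (+1)
site 3, node YZ: Y={G} ∪ Z={C} → {C,G} (+1)
site 3, node TYZ: T={A} ∪ YZ={C,G} → {A,C,G} (+1)
site 3, node TVYZ: TYZ={A,C,G} ∪ V={T} → {A,C,G,T} (+1)
site 3, node CTVXYZ: CX={A,T} ∩ TVYZ={A,C,G,T} → {A,T} (+0)
site 4, node CX: C={T} ∪ X={A} → {A,T} (+1)
site 4, node YZ: Y={G} ∪ Z={C} → {C,G} (+1)
site 4, node TYZ: T={G} ∩ YZ={C,G} → {G} (+0)
site 4, node TVYZ: TYZ={G} ∪ V={C} → {C,G} (+1)
site 4, node CTVXYZ: CX={A,T} ∪ TVYZ={C,G} → {A,C,G,T} (+1)
site 5, node CX: C={T} ∪ X={A} → {A,T} (+1)
site 5, node YZ: Y={A} ∩ Z={A} → {A} (+0)
site 5, node TYZ: T={G} ∪ YZ={A} → {A,G} (+1)
site 5, node TVYZ: TYZ={A,G} ∪ V={T} → {A,G,T} (+1)
site 5, node CTVXYZ: CX={A,T} ∩ TVYZ={A,G,T} → {A,T} (+0)
per-site changes: [3, 4, 2, 4, 4, 3]; total = 20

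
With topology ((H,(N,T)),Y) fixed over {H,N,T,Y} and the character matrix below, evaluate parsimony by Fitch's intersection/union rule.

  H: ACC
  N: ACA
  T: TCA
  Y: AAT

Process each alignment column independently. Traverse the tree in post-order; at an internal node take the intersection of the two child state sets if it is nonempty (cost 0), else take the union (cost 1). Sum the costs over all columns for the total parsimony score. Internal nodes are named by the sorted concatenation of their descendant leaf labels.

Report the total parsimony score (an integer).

[col 0] NT: children N:{A}, T:{T} ∪→ {A,T}; cost 1
[col 0] HNT: children H:{A}, NT:{A,T} ∩→ {A}; cost 0
[col 0] HNTY: children HNT:{A}, Y:{A} ∩→ {A}; cost 0
[col 1] NT: children N:{C}, T:{C} ∩→ {C}; cost 0
[col 1] HNT: children H:{C}, NT:{C} ∩→ {C}; cost 0
[col 1] HNTY: children HNT:{C}, Y:{A} ∪→ {A,C}; cost 1
[col 2] NT: children N:{A}, T:{A} ∩→ {A}; cost 0
[col 2] HNT: children H:{C}, NT:{A} ∪→ {A,C}; cost 1
[col 2] HNTY: children HNT:{A,C}, Y:{T} ∪→ {A,C,T}; cost 1
per-site changes: [1, 1, 2]; total = 4

4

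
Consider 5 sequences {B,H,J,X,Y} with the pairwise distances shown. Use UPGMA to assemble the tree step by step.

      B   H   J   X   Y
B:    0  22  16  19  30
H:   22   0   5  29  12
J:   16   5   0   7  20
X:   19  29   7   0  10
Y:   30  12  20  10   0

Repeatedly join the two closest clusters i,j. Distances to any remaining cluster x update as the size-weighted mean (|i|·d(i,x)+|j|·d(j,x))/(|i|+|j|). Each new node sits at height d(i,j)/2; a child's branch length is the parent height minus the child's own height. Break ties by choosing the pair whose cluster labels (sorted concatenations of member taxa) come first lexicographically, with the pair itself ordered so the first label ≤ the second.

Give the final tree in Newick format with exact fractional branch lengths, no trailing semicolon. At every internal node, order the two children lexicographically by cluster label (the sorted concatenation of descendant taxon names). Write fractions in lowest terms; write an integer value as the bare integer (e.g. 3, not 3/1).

(B:87/8,((H:5/2,J:5/2):6,(X:5,Y:5):7/2):19/8)

iteration 1: select H,J (d=5); attach at lengths (5/2, 5/2); label the merged cluster HJ
  updated: d(B,HJ)=19, d(HJ,X)=18, d(HJ,Y)=16
iteration 2: select X,Y (d=10); attach at lengths (5, 5); label the merged cluster XY
  updated: d(B,XY)=49/2, d(HJ,XY)=17
iteration 3: select HJ,XY (d=17); attach at lengths (6, 7/2); label the merged cluster HJXY
  updated: d(B,HJXY)=87/4
iteration 4: select B,HJXY (d=87/4); attach at lengths (87/8, 19/8); label the merged cluster BHJXY
final tree: (B:87/8,((H:5/2,J:5/2):6,(X:5,Y:5):7/2):19/8)
total length: 151/4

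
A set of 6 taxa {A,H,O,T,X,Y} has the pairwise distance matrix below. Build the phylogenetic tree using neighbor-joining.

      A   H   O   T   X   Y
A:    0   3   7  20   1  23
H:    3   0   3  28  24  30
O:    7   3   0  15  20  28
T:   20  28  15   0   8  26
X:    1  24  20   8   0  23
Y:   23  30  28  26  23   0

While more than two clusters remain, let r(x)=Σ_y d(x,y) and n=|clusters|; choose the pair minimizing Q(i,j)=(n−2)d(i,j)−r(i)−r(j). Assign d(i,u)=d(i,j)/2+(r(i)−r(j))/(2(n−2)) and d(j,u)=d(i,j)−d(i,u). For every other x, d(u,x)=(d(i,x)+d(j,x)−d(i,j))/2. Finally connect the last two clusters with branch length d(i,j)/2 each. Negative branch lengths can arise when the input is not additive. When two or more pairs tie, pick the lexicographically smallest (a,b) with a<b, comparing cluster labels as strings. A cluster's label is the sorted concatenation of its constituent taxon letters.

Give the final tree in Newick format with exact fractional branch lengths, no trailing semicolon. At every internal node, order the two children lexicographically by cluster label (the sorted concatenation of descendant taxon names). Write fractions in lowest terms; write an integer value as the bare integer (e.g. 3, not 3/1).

((((A:-9/4,(H:27/8,O:-3/8):23/4):101/16,Y:275/16):53/16,T:113/16):15/32,X:15/32)

iteration 1: select H,O (d=3, Q=-149); attach at lengths (27/8, -3/8); label the merged cluster HO
  updated: d(A,HO)=7/2, d(HO,T)=20, d(HO,X)=41/2, d(HO,Y)=55/2
iteration 2: select A,HO (d=7/2, Q=-217/2); attach at lengths (-9/4, 23/4); label the merged cluster AHO
  updated: d(AHO,T)=73/4, d(AHO,X)=9, d(AHO,Y)=47/2
iteration 3: select AHO,Y (d=47/2, Q=-305/4); attach at lengths (101/16, 275/16); label the merged cluster AHOY
  updated: d(AHOY,T)=83/8, d(AHOY,X)=17/4
iteration 4: select AHOY,T (d=83/8, Q=-181/8); attach at lengths (53/16, 113/16); label the merged cluster AHOTY
  updated: d(AHOTY,X)=15/16
iteration 5: select AHOTY,X (d=15/16); attach at lengths (15/32, 15/32); label the merged cluster AHOTXY
final tree: ((((A:-9/4,(H:27/8,O:-3/8):23/4):101/16,Y:275/16):53/16,T:113/16):15/32,X:15/32)
total length: 661/16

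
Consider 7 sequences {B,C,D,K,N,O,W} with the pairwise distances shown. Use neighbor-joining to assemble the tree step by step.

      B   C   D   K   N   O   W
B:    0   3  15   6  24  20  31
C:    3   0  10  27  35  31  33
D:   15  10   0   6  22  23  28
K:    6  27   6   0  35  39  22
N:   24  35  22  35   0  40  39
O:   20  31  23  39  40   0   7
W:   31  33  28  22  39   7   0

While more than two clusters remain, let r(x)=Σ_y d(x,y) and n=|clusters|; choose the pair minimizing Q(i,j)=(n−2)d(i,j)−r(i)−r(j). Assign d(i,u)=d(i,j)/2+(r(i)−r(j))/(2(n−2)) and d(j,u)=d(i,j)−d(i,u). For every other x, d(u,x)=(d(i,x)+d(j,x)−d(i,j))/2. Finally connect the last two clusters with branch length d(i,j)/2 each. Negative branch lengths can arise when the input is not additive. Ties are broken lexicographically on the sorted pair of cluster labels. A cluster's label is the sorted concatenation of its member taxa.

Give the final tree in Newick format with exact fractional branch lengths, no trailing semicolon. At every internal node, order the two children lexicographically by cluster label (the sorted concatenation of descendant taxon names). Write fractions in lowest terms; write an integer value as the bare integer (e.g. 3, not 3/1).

iteration 1: select O,W (d=7, Q=-285); attach at lengths (7/2, 7/2); label the merged cluster OW
  updated: d(B,OW)=22, d(C,OW)=57/2, d(D,OW)=22, d(K,OW)=27, d(N,OW)=36
iteration 2: select B,C (d=3, Q=-323/2); attach at lengths (-43/16, 91/16); label the merged cluster BC
  updated: d(BC,D)=11, d(BC,K)=15, d(BC,N)=28, d(BC,OW)=95/4
iteration 3: select D,K (d=6, Q=-126); attach at lengths (-2/3, 20/3); label the merged cluster DK
  updated: d(BC,DK)=10, d(DK,N)=51/2, d(DK,OW)=43/2
iteration 4: select BC,DK (d=10, Q=-395/4); attach at lengths (99/16, 61/16); label the merged cluster BCDK
  updated: d(BCDK,N)=87/4, d(BCDK,OW)=141/8
iteration 5: select BCDK,N (d=87/4, Q=-603/8); attach at lengths (27/16, 321/16); label the merged cluster BCDKN
  updated: d(BCDKN,OW)=255/16
iteration 6: select BCDKN,OW (d=255/16); attach at lengths (255/32, 255/32); label the merged cluster BCDKNOW
final tree: ((((B:-43/16,C:91/16):99/16,(D:-2/3,K:20/3):61/16):27/16,N:321/16):255/32,(O:7/2,W:7/2):255/32)
total length: 1019/16

((((B:-43/16,C:91/16):99/16,(D:-2/3,K:20/3):61/16):27/16,N:321/16):255/32,(O:7/2,W:7/2):255/32)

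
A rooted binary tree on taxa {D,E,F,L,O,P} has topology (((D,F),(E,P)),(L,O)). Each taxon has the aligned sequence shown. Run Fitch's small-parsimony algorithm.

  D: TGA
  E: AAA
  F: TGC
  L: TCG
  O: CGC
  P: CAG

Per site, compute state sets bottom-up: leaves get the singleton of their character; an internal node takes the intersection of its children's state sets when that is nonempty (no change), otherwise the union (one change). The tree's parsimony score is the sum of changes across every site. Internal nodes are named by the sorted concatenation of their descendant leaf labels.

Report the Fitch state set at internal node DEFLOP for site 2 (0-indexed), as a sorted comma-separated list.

A,C,G

DF@0: {T} ∩ {T} = {T} (intersection, +0)
EP@0: {A} ∪ {C} = {A,C} (union, +1)
DEFP@0: {T} ∪ {A,C} = {A,C,T} (union, +1)
LO@0: {T} ∪ {C} = {C,T} (union, +1)
DEFLOP@0: {A,C,T} ∩ {C,T} = {C,T} (intersection, +0)
DF@1: {G} ∩ {G} = {G} (intersection, +0)
EP@1: {A} ∩ {A} = {A} (intersection, +0)
DEFP@1: {G} ∪ {A} = {A,G} (union, +1)
LO@1: {C} ∪ {G} = {C,G} (union, +1)
DEFLOP@1: {A,G} ∩ {C,G} = {G} (intersection, +0)
DF@2: {A} ∪ {C} = {A,C} (union, +1)
EP@2: {A} ∪ {G} = {A,G} (union, +1)
DEFP@2: {A,C} ∩ {A,G} = {A} (intersection, +0)
LO@2: {G} ∪ {C} = {C,G} (union, +1)
DEFLOP@2: {A} ∪ {C,G} = {A,C,G} (union, +1)
per-site changes: [3, 2, 4]; total = 9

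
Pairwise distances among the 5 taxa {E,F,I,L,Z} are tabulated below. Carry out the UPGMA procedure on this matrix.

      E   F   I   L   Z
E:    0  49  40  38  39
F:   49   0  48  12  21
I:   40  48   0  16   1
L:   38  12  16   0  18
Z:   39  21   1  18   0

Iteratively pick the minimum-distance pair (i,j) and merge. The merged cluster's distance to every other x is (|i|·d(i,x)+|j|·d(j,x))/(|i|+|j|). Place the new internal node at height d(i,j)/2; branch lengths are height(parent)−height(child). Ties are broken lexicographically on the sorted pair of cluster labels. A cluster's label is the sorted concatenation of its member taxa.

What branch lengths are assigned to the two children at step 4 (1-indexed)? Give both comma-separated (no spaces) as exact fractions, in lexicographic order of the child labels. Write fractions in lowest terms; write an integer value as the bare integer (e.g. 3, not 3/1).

83/4,63/8

1. join I+Z (d=1) ⇒ IZ; edges |I|=1/2, |Z|=1/2
  updated: d(E,IZ)=79/2, d(F,IZ)=69/2, d(IZ,L)=17
2. join F+L (d=12) ⇒ FL; edges |F|=6, |L|=6
  updated: d(E,FL)=87/2, d(FL,IZ)=103/4
3. join FL+IZ (d=103/4) ⇒ FILZ; edges |FL|=55/8, |IZ|=99/8
  updated: d(E,FILZ)=83/2
4. join E+FILZ (d=83/2) ⇒ EFILZ; edges |E|=83/4, |FILZ|=63/8
final tree: (E:83/4,((F:6,L:6):55/8,(I:1/2,Z:1/2):99/8):63/8)
total length: 487/8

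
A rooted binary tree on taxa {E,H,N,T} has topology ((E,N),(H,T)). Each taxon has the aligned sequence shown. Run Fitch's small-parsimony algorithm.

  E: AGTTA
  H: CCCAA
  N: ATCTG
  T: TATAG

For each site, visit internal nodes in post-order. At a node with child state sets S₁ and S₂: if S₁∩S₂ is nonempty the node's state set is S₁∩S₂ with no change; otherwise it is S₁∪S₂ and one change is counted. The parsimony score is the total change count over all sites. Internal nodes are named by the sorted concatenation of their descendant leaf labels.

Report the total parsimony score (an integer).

EN@0: {A} ∩ {A} = {A} (intersection, +0)
HT@0: {C} ∪ {T} = {C,T} (union, +1)
EHNT@0: {A} ∪ {C,T} = {A,C,T} (union, +1)
EN@1: {G} ∪ {T} = {G,T} (union, +1)
HT@1: {C} ∪ {A} = {A,C} (union, +1)
EHNT@1: {G,T} ∪ {A,C} = {A,C,G,T} (union, +1)
EN@2: {T} ∪ {C} = {C,T} (union, +1)
HT@2: {C} ∪ {T} = {C,T} (union, +1)
EHNT@2: {C,T} ∩ {C,T} = {C,T} (intersection, +0)
EN@3: {T} ∩ {T} = {T} (intersection, +0)
HT@3: {A} ∩ {A} = {A} (intersection, +0)
EHNT@3: {T} ∪ {A} = {A,T} (union, +1)
EN@4: {A} ∪ {G} = {A,G} (union, +1)
HT@4: {A} ∪ {G} = {A,G} (union, +1)
EHNT@4: {A,G} ∩ {A,G} = {A,G} (intersection, +0)
per-site changes: [2, 3, 2, 1, 2]; total = 10

10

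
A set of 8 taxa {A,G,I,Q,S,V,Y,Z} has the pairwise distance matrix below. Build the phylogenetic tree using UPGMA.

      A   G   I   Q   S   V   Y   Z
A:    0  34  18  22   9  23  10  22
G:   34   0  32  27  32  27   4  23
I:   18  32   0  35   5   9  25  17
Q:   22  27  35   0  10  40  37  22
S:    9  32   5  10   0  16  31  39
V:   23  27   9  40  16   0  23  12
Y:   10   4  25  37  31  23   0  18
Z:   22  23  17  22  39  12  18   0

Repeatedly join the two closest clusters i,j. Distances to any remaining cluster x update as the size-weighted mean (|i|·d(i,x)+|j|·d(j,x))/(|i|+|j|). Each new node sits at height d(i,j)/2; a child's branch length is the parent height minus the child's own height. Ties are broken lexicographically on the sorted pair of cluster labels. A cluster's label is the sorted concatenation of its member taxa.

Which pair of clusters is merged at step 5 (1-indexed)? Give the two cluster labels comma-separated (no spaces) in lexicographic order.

1. join G+Y (d=4) ⇒ GY; edges |G|=2, |Y|=2
  updated: d(A,GY)=22, d(GY,I)=57/2, d(GY,Q)=32, d(GY,S)=63/2, d(GY,V)=25, d(GY,Z)=41/2
2. join I+S (d=5) ⇒ IS; edges |I|=5/2, |S|=5/2
  updated: d(A,IS)=27/2, d(GY,IS)=30, d(IS,Q)=45/2, d(IS,V)=25/2, d(IS,Z)=28
3. join V+Z (d=12) ⇒ VZ; edges |V|=6, |Z|=6
  updated: d(A,VZ)=45/2, d(GY,VZ)=91/4, d(IS,VZ)=81/4, d(Q,VZ)=31
4. join A+IS (d=27/2) ⇒ AIS; edges |A|=27/4, |IS|=17/4
  updated: d(AIS,GY)=82/3, d(AIS,Q)=67/3, d(AIS,VZ)=21
5. join AIS+VZ (d=21) ⇒ AISVZ; edges |AIS|=15/4, |VZ|=9/2
  updated: d(AISVZ,GY)=51/2, d(AISVZ,Q)=129/5
6. join AISVZ+GY (d=51/2) ⇒ AGISVYZ; edges |AISVZ|=9/4, |GY|=43/4
  updated: d(AGISVYZ,Q)=193/7
7. join AGISVYZ+Q (d=193/7) ⇒ AGIQSVYZ; edges |AGISVYZ|=29/28, |Q|=193/14
final tree: ((((A:27/4,(I:5/2,S:5/2):17/4):15/4,(V:6,Z:6):9/2):9/4,(G:2,Y:2):43/4):29/28,Q:193/14)
total length: 953/14

AIS,VZ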